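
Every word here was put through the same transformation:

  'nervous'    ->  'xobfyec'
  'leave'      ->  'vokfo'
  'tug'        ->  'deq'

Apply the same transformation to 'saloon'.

ckvyyx

Compare letters: n→x is +10, e→o is +10, r→b is +10 — a constant shift. It's a constant shift of +10 (ROT10).
Applying it to saloon: s+10=c, a+10=k, l+10=v, o+10=y, o+10=y, n+10=x.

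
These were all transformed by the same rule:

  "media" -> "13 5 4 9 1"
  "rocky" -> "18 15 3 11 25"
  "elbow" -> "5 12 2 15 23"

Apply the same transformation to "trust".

20 18 21 19 20

m is letter #13 and maps to 13: an offset of 0. Letters become their 1-indexed alphabet positions: a=1 … z=26.
For trust: t=20→20, r=18→18, u=21→21, s=19→19, t=20→20.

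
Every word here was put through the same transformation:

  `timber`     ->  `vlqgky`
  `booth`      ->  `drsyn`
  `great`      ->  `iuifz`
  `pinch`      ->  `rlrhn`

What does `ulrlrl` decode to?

The shift increases by 1 at each position, starting from +2: 2, 3, 4, ….
Reversing it on ulrlrl: u−2=s, l−3=i, r−4=n, l−5=g, r−6=l, l−7=e.

single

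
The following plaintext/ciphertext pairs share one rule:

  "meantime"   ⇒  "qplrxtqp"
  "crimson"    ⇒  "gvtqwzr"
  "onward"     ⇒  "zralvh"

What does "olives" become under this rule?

zptzpw

Two shifts are in play — +11 for a/e/i/o/u, +4 for every other letter.
Applying it to olives: o(vowel)+11=z, l(cons)+4=p, i(vowel)+11=t, v(cons)+4=z, e(vowel)+11=p, s(cons)+4=w.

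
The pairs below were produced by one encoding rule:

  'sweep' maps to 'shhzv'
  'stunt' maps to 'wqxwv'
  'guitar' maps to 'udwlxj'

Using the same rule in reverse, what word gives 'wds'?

The word is reversed, then every letter is shifted forward by 3.
Undoing it on wds: shift back: w−3=t, d−3=a, s−3=p → tap; then reverse → pat.

pat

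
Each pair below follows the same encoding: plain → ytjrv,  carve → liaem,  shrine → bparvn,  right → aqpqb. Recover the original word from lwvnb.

The shifts repeat in a cycle of length 3: positions 0,1,… shift by +9, +8, +9, then the pattern repeats.
Decoding lwvnb: l−9=c, w−8=o, v−9=m, n−9=e, b−8=t.

comet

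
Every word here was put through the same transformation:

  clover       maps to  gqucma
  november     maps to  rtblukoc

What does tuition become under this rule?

xzoaqxx

In clover: c→g is +4, l→q is +5, o→u is +6, v→c is +7 — the shift increases by 1 each position. Each letter shifts forward by (position + 4), i.e. 4, 5, 6, … — the shift grows by one for each successive letter.
On tuition: t+4=x, u+5=z, i+6=o, t+7=a, i+8=q, o+9=x, n+10=x.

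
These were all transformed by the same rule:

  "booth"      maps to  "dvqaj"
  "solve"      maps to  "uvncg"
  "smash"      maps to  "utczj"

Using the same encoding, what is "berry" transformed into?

dltya

Shifts by position in booth: pos 0: b→d (+2), pos 1: o→v (+7), pos 2: o→q (+2), pos 3: t→a (+7) — repeating every 2. A repeating key of period 2 is used — shifts +2, +7 over and over.
On berry: b+2=d, e+7=l, r+2=t, r+7=y, y+2=a.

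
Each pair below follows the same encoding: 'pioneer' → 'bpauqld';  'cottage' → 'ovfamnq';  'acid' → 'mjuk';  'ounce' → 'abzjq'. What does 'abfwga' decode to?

Shifts by position in pioneer: pos 0: p→b (+12), pos 1: i→p (+7), pos 2: o→a (+12), pos 3: n→u (+7) — repeating every 2. The shifts repeat in a cycle of length 2: positions 0,1,… shift by +12, +7, then the pattern repeats.
Decoding abfwga: a−12=o, b−7=u, f−12=t, w−7=p, g−12=u, a−7=t.

output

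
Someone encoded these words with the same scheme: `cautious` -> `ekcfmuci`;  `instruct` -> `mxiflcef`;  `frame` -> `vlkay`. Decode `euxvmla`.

confirm

c(2)→e(4) and a(0)→k(10) fit y≡23x+10 (mod 26); the inverse of 23 mod 26 is 17. Each letter's alphabet position (a=0..z=25) is mapped through 23·x+10 mod 26 — an affine cipher.
Undoing it on euxvmla: e(4)→17·(4−10)≡2=c; u(20)→17·(20−10)≡14=o; x(23)→17·(23−10)≡13=n; v(21)→17·(21−10)≡5=f; m(12)→17·(12−10)≡8=i; l(11)→17·(11−10)≡17=r; a(0)→17·(0−10)≡12=m (all mod 26).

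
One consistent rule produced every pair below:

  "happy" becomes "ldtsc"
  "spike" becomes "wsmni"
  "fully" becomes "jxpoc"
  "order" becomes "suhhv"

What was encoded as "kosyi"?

Shifts by position in happy: pos 0: h→l (+4), pos 1: a→d (+3), pos 2: p→t (+4), pos 3: p→s (+3) — repeating every 2. It's a Vigenère-style cipher with numeric key [4,3]: position i shifts by key[i mod 2].
Reversing it on kosyi: k−4=g, o−3=l, s−4=o, y−3=v, i−4=e.

glove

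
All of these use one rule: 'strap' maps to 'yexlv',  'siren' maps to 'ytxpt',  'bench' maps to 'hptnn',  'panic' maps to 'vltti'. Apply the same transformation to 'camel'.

ilspr

Shifts by position in strap: pos 0: s→y (+6), pos 1: t→e (+11), pos 2: r→x (+6), pos 3: a→l (+11) — repeating every 2. A repeating key of period 2 is used — shifts +6, +11 over and over.
Applying it to camel: c+6=i, a+11=l, m+6=s, e+11=p, l+6=r.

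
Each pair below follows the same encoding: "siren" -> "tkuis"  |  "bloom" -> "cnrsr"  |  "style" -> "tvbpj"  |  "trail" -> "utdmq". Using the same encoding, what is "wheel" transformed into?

In siren: s→t is +1, i→k is +2, r→u is +3, e→i is +4 — the shift increases by 1 each position. The shift increases by 1 at each position, starting from +1: 1, 2, 3, ….
For wheel: w+1=x, h+2=j, e+3=h, e+4=i, l+5=q.

xjhiq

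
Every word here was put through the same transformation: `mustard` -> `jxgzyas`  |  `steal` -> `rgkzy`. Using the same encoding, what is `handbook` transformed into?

The output letters match the input read backwards, each shifted +6: mustard reversed is dratsum. Read the word backwards and shift each letter +6.
For handbook: reverse → koobdnah; then shift: k+6=q, o+6=u, o+6=u, b+6=h, d+6=j, n+6=t, a+6=g, h+6=n.

quuhjtgn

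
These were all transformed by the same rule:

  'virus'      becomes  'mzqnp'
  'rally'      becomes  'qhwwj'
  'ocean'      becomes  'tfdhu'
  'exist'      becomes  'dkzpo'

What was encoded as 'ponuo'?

v(21)→m(12) and i(8)→z(25) fit y≡25x+7 (mod 26); the inverse of 25 mod 26 is 25. Each letter's alphabet position (a=0..z=25) is mapped through 25·x+7 mod 26 — an affine cipher.
Reversing it on ponuo: p(15)→25·(15−7)≡18=s; o(14)→25·(14−7)≡19=t; n(13)→25·(13−7)≡20=u; u(20)→25·(20−7)≡13=n; o(14)→25·(14−7)≡19=t (all mod 26).

stunt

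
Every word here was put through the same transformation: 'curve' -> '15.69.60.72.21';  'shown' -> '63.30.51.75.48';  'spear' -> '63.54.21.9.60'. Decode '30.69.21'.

hue

Each letter becomes 3×(its alphabet position, a=1..z=26) + 6.
Reversing it on 30.69.21: 30→(30−6)÷3=8=h, 69→(69−6)÷3=21=u, 21→(21−6)÷3=5=e.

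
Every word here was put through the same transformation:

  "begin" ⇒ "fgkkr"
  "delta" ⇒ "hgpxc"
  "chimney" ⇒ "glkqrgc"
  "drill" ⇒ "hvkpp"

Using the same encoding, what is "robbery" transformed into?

vqffgvc

The shift depends on letter class: consonant b→f is +4, but vowel e→g is +2. Two shifts are in play — +2 for a/e/i/o/u, +4 for every other letter.
On robbery: r(cons)+4=v, o(vowel)+2=q, b(cons)+4=f, b(cons)+4=f, e(vowel)+2=g, r(cons)+4=v, y(cons)+4=c.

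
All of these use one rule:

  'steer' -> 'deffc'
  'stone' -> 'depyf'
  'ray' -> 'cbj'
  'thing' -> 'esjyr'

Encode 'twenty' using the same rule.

The shift depends on letter class: consonant s→d is +11, but vowel e→f is +1. Vowels shift forward by 1 and consonants shift forward by 11.
Applying it to twenty: t(cons)+11=e, w(cons)+11=h, e(vowel)+1=f, n(cons)+11=y, t(cons)+11=e, y(cons)+11=j.

ehfyej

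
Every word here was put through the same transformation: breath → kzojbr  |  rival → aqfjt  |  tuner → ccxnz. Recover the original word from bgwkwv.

symbol

Shifts by position in breath: pos 0: b→k (+9), pos 1: r→z (+8), pos 2: e→o (+10), pos 3: a→j (+9), pos 4: t→b (+8), pos 5: h→r (+10) — repeating every 3. The shifts repeat in a cycle of length 3: positions 0,1,… shift by +9, +8, +10, then the pattern repeats.
Undoing it on bgwkwv: b−9=s, g−8=y, w−10=m, k−9=b, w−8=o, v−10=l.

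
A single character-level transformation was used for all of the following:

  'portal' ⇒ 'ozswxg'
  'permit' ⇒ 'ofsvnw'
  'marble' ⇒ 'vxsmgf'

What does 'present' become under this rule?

osfhfkw

p(15)→o(14) and o(14)→z(25) fit y≡15x+23 (mod 26); the inverse of 15 mod 26 is 7. This is an affine cipher: with a=0,…,z=25, each position x becomes (15x+23) mod 26.
For present: p(15)→15·15+23≡14=o; r(17)→15·17+23≡18=s; e(4)→15·4+23≡5=f; s(18)→15·18+23≡7=h; e(4)→15·4+23≡5=f; n(13)→15·13+23≡10=k; t(19)→15·19+23≡22=w (all mod 26).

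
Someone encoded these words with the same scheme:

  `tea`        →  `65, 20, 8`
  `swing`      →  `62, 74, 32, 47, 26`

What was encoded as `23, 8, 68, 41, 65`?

t(#20)→65 and e(#5)→20: differences scale by 3, so n = 3·pos + 5. Each letter becomes 3×(its alphabet position, a=1..z=26) + 5.
Decoding 23, 8, 68, 41, 65: 23→(23−5)÷3=6=f, 8→(8−5)÷3=1=a, 68→(68−5)÷3=21=u, 41→(41−5)÷3=12=l, 65→(65−5)÷3=20=t.

fault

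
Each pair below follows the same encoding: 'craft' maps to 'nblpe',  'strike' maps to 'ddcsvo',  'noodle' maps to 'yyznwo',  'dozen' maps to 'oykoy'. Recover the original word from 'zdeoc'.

The shifts repeat in a cycle of length 2: positions 0,1,… shift by +11, +10, then the pattern repeats.
Undoing it on zdeoc: z−11=o, d−10=t, e−11=t, o−10=e, c−11=r.

otter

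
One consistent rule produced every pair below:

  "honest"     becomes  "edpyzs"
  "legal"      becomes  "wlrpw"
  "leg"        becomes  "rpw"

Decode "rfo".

The output letters match the input read backwards, each shifted +11: honest reversed is tsenoh. Two steps: reverse the string, then apply a Caesar shift of +11.
Undoing it on rfo: shift back: r−11=g, f−11=u, o−11=d → gud; then reverse → dug.

dug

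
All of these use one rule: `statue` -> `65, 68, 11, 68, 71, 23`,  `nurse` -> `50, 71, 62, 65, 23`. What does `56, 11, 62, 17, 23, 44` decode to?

parcel

s(#19)→65 and t(#20)→68: differences scale by 3, so n = 3·pos + 8. The formula is n = 3×(alphabet index, a=1) + 8.
Reversing it on 56, 11, 62, 17, 23, 44: 56→(56−8)÷3=16=p, 11→(11−8)÷3=1=a, 62→(62−8)÷3=18=r, 17→(17−8)÷3=3=c, 23→(23−8)÷3=5=e, 44→(44−8)÷3=12=l.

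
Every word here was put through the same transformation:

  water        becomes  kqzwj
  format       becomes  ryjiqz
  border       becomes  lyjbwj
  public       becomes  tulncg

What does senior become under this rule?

Each letter's alphabet position (a=0..z=25) is mapped through 21·x+16 mod 26 — an affine cipher.
Applying it to senior: s(18)→21·18+16≡4=e; e(4)→21·4+16≡22=w; n(13)→21·13+16≡3=d; i(8)→21·8+16≡2=c; o(14)→21·14+16≡24=y; r(17)→21·17+16≡9=j (all mod 26).

ewdcyj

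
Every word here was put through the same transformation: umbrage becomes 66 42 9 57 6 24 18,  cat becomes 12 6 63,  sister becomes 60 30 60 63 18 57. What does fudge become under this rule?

21 66 15 24 18

u(#21)→66 and m(#13)→42: differences scale by 3, so n = 3·pos + 3. Each letter becomes 3×(its alphabet position, a=1..z=26) + 3.
On fudge: f=6→21, u=21→66, d=4→15, g=7→24, e=5→18.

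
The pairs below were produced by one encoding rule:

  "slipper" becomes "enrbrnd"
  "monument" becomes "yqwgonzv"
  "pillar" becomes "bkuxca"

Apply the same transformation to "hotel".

Shifts by position in slipper: pos 0: s→e (+12), pos 1: l→n (+2), pos 2: i→r (+9), pos 3: p→b (+12), pos 4: p→r (+2), pos 5: e→n (+9) — repeating every 3. The shifts repeat in a cycle of length 3: positions 0,1,… shift by +12, +2, +9, then the pattern repeats.
For hotel: h+12=t, o+2=q, t+9=c, e+12=q, l+2=n.

tqcqn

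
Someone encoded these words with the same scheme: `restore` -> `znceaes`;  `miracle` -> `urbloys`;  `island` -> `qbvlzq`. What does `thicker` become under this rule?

In restore: r→z is +8, e→n is +9, s→c is +10, t→e is +11 — the shift increases by 1 each position. Letter i (0-indexed) is shifted by i+8, so successive shifts are 8, 9, 10, ….
For thicker: t+8=b, h+9=q, i+10=s, c+11=n, k+12=w, e+13=r, r+14=f.

bqsnwrf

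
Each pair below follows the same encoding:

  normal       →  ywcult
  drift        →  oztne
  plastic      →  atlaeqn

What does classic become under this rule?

ntladqn

Shifts by position in normal: pos 0: n→y (+11), pos 1: o→w (+8), pos 2: r→c (+11), pos 3: m→u (+8) — repeating every 2. The shifts repeat in a cycle of length 2: positions 0,1,… shift by +11, +8, then the pattern repeats.
For classic: c+11=n, l+8=t, a+11=l, s+8=a, s+11=d, i+8=q, c+11=n.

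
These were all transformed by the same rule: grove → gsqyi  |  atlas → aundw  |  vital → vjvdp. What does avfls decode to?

In grove: g→g is +0, r→s is +1, o→q is +2, v→y is +3 — the shift increases by 1 each position. Each letter shifts forward by its position index (0, 1, 2, …) — the shift grows by one for each successive letter.
Reversing it on avfls: a−0=a, v−1=u, f−2=d, l−3=i, s−4=o.

audio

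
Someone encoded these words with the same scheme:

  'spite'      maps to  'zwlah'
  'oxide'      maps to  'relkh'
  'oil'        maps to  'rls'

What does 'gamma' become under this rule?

ndttd

Two shifts are in play — +3 for a/e/i/o/u, +7 for every other letter.
Applying it to gamma: g(cons)+7=n, a(vowel)+3=d, m(cons)+7=t, m(cons)+7=t, a(vowel)+3=d.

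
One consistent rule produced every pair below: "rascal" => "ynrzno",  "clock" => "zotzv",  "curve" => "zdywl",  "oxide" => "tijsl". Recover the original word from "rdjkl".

r(17)→y(24) and a(0)→n(13) fit y≡19x+13 (mod 26); the inverse of 19 mod 26 is 11. This is an affine cipher: with a=0,…,z=25, each position x becomes (19x+13) mod 26.
Reversing it on rdjkl: r(17)→11·(17−13)≡18=s; d(3)→11·(3−13)≡20=u; j(9)→11·(9−13)≡8=i; k(10)→11·(10−13)≡19=t; l(11)→11·(11−13)≡4=e (all mod 26).

suite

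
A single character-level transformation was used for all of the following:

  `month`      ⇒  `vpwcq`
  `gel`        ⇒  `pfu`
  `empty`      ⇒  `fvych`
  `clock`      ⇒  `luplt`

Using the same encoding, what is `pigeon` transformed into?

The shift depends on letter class: consonant m→v is +9, but vowel o→p is +1. Two shifts are in play — +1 for a/e/i/o/u, +9 for every other letter.
For pigeon: p(cons)+9=y, i(vowel)+1=j, g(cons)+9=p, e(vowel)+1=f, o(vowel)+1=p, n(cons)+9=w.

yjpfpw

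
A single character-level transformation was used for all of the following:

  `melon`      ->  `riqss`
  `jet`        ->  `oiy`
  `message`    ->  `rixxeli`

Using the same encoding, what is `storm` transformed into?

xyswr

The shift depends on letter class: consonant m→r is +5, but vowel e→i is +4. Vowels shift forward by 4 and consonants shift forward by 5.
Applying it to storm: s(cons)+5=x, t(cons)+5=y, o(vowel)+4=s, r(cons)+5=w, m(cons)+5=r.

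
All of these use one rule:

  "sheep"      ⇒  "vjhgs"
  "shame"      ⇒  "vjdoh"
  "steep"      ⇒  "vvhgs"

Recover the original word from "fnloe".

Shifts by position in sheep: pos 0: s→v (+3), pos 1: h→j (+2), pos 2: e→h (+3), pos 3: e→g (+2) — repeating every 2. The shifts repeat in a cycle of length 2: positions 0,1,… shift by +3, +2, then the pattern repeats.
Decoding fnloe: f−3=c, n−2=l, l−3=i, o−2=m, e−3=b.

climb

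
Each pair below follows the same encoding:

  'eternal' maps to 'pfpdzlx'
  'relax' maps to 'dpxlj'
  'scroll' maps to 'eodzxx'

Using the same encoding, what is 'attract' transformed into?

Vowels shift forward by 11 and consonants shift forward by 12.
Applying it to attract: a(vowel)+11=l, t(cons)+12=f, t(cons)+12=f, r(cons)+12=d, a(vowel)+11=l, c(cons)+12=o, t(cons)+12=f.

lffdlof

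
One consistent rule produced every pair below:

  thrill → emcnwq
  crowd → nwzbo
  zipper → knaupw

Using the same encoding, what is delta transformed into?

Shifts by position in thrill: pos 0: t→e (+11), pos 1: h→m (+5), pos 2: r→c (+11), pos 3: i→n (+5) — repeating every 2. The shifts repeat in a cycle of length 2: positions 0,1,… shift by +11, +5, then the pattern repeats.
For delta: d+11=o, e+5=j, l+11=w, t+5=y, a+11=l.

ojwyl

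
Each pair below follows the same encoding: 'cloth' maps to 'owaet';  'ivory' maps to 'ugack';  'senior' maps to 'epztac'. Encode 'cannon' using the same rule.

olzyay

Shifts by position in cloth: pos 0: c→o (+12), pos 1: l→w (+11), pos 2: o→a (+12), pos 3: t→e (+11) — repeating every 2. A repeating key of period 2 is used — shifts +12, +11 over and over.
Applying it to cannon: c+12=o, a+11=l, n+12=z, n+11=y, o+12=a, n+11=y.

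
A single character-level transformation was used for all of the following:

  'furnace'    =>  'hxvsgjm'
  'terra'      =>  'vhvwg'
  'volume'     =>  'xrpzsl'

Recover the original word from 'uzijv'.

In furnace: f→h is +2, u→x is +3, r→v is +4, n→s is +5 — the shift increases by 1 each position. Each letter shifts forward by (position + 2), i.e. 2, 3, 4, … — the shift grows by one for each successive letter.
Decoding uzijv: u−2=s, z−3=w, i−4=e, j−5=e, v−6=p.

sweep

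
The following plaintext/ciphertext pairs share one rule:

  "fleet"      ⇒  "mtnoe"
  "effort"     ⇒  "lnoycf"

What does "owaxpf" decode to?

hornet

The shift increases by 1 at each position, starting from +7: 7, 8, 9, ….
Undoing it on owaxpf: o−7=h, w−8=o, a−9=r, x−10=n, p−11=e, f−12=t.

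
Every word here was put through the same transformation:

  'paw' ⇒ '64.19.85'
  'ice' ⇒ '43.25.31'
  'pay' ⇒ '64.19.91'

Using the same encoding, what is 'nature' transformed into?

p(#16)→64 and a(#1)→19: differences scale by 3, so n = 3·pos + 16. With a=1..z=26, the number is 3·pos + 16.
Applying it to nature: n=14→58, a=1→19, t=20→76, u=21→79, r=18→70, e=5→31.

58.19.76.79.70.31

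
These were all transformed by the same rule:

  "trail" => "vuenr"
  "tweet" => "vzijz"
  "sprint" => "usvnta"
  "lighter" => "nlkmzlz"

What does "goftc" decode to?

elbow

Letter i (0-indexed) is shifted by i+2, so successive shifts are 2, 3, 4, ….
Undoing it on goftc: g−2=e, o−3=l, f−4=b, t−5=o, c−6=w.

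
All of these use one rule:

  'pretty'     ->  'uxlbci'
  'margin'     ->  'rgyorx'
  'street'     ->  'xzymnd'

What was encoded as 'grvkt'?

block

The shift increases by 1 at each position, starting from +5: 5, 6, 7, ….
Decoding grvkt: g−5=b, r−6=l, v−7=o, k−8=c, t−9=k.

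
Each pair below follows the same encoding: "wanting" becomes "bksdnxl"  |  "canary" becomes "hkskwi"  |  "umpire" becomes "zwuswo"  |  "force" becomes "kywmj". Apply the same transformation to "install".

nxxdfvq

Shifts by position in wanting: pos 0: w→b (+5), pos 1: a→k (+10), pos 2: n→s (+5), pos 3: t→d (+10) — repeating every 2. It's a Vigenère-style cipher with numeric key [5,10]: position i shifts by key[i mod 2].
On install: i+5=n, n+10=x, s+5=x, t+10=d, a+5=f, l+10=v, l+5=q.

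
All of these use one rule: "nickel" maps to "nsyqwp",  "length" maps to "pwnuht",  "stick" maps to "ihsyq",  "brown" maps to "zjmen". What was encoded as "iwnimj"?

Treating letters as 0–25, the rule is x ↦ 25x + 0 (mod 26).
Reversing it on iwnimj: i(8)→25·(8−0)≡18=s; w(22)→25·(22−0)≡4=e; n(13)→25·(13−0)≡13=n; i(8)→25·(8−0)≡18=s; m(12)→25·(12−0)≡14=o; j(9)→25·(9−0)≡17=r (all mod 26).

sensor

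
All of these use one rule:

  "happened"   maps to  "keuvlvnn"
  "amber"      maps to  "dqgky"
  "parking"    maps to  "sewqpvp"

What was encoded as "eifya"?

In happened: h→k is +3, a→e is +4, p→u is +5, p→v is +6 — the shift increases by 1 each position. Each letter shifts forward by (position + 3), i.e. 3, 4, 5, … — the shift grows by one for each successive letter.
Decoding eifya: e−3=b, i−4=e, f−5=a, y−6=s, a−7=t.

beast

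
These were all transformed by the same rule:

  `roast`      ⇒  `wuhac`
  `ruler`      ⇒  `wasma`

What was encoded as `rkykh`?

In roast: r→w is +5, o→u is +6, a→h is +7, s→a is +8 — the shift increases by 1 each position. Each letter shifts forward by (position + 5), i.e. 5, 6, 7, … — the shift grows by one for each successive letter.
Reversing it on rkykh: r−5=m, k−6=e, y−7=r, k−8=c, h−9=y.

mercy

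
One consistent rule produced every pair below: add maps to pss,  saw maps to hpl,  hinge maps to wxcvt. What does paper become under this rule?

Compare letters: a→p is +15, d→s is +15, d→s is +15 — a constant shift. Every letter moves 15 places later in the alphabet, wrapping around z→a.
On paper: p+15=e, a+15=p, p+15=e, e+15=t, r+15=g.

epetg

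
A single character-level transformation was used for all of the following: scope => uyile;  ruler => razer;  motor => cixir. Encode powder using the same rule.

ligber

s(18)→u(20) and c(2)→y(24) fit y≡3x+18 (mod 26); the inverse of 3 mod 26 is 9. Treating letters as 0–25, the rule is x ↦ 3x + 18 (mod 26).
On powder: p(15)→3·15+18≡11=l; o(14)→3·14+18≡8=i; w(22)→3·22+18≡6=g; d(3)→3·3+18≡1=b; e(4)→3·4+18≡4=e; r(17)→3·17+18≡17=r (all mod 26).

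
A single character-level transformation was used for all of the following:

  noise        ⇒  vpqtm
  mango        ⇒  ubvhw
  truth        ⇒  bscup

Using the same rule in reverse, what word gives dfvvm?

Shifts by position in noise: pos 0: n→v (+8), pos 1: o→p (+1), pos 2: i→q (+8), pos 3: s→t (+1) — repeating every 2. It's a Vigenère-style cipher with numeric key [8,1]: position i shifts by key[i mod 2].
Decoding dfvvm: d−8=v, f−1=e, v−8=n, v−1=u, m−8=e.

venue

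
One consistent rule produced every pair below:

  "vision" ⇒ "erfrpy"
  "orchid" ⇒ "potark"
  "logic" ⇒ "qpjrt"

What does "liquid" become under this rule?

v(21)→e(4) and i(8)→r(17) fit y≡17x+11 (mod 26); the inverse of 17 mod 26 is 23. Treating letters as 0–25, the rule is x ↦ 17x + 11 (mod 26).
On liquid: l(11)→17·11+11≡16=q; i(8)→17·8+11≡17=r; q(16)→17·16+11≡23=x; u(20)→17·20+11≡13=n; i(8)→17·8+11≡17=r; d(3)→17·3+11≡10=k (all mod 26).

qrxnrk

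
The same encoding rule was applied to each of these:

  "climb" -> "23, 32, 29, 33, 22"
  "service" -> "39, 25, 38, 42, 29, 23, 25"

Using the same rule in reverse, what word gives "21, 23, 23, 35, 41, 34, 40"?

c is letter #3 and maps to 23: an offset of 20. Letters become their 1-based position plus 20 (so a→21, b→22, …).
Reversing it on 21, 23, 23, 35, 41, 34, 40: 21→(21−20)÷1=1=a, 23→(23−20)÷1=3=c, 23→(23−20)÷1=3=c, 35→(35−20)÷1=15=o, 41→(41−20)÷1=21=u, 34→(34−20)÷1=14=n, 40→(40−20)÷1=20=t.

account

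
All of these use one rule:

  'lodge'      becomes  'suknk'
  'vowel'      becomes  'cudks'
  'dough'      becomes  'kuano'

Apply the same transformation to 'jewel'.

qkdks

Vowels shift forward by 6 and consonants shift forward by 7.
On jewel: j(cons)+7=q, e(vowel)+6=k, w(cons)+7=d, e(vowel)+6=k, l(cons)+7=s.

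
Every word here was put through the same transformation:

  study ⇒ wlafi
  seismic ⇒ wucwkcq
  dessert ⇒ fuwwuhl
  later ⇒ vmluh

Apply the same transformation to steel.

wluuv

This is an affine cipher: with a=0,…,z=25, each position x becomes (15x+12) mod 26.
For steel: s(18)→15·18+12≡22=w; t(19)→15·19+12≡11=l; e(4)→15·4+12≡20=u; e(4)→15·4+12≡20=u; l(11)→15·11+12≡21=v (all mod 26).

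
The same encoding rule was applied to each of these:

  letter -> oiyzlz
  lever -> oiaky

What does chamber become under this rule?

In letter: l→o is +3, e→i is +4, t→y is +5, t→z is +6 — the shift increases by 1 each position. The shift increases by 1 at each position, starting from +3: 3, 4, 5, ….
For chamber: c+3=f, h+4=l, a+5=f, m+6=s, b+7=i, e+8=m, r+9=a.

flfsima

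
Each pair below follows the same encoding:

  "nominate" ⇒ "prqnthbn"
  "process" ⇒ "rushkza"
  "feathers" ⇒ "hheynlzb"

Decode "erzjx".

cover

Letter i (0-indexed) is shifted by i+2, so successive shifts are 2, 3, 4, ….
Reversing it on erzjx: e−2=c, r−3=o, z−4=v, j−5=e, x−6=r.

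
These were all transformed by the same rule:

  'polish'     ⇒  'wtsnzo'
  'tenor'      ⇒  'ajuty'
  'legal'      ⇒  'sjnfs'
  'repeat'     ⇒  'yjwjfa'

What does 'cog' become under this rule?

jtn

The shift depends on letter class: consonant p→w is +7, but vowel o→t is +5. The rule splits by letter class: vowels +5, consonants +7.
For cog: c(cons)+7=j, o(vowel)+5=t, g(cons)+7=n.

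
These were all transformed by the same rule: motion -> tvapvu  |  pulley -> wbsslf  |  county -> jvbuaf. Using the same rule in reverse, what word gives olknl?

Compare letters: m→t is +7, o→v is +7, t→a is +7 — a constant shift. Each letter is shifted forward by 7 in the alphabet (a Caesar shift of +7).
Undoing it on olknl: o−7=h, l−7=e, k−7=d, n−7=g, l−7=e.

hedge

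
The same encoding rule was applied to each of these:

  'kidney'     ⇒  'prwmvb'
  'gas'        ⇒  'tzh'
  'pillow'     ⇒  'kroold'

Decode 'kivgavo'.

pretzel

Letters are reflected about the middle of the alphabet (position → 25−position): Atbash.
Decoding kivgavo: k↔p, i↔r, v↔e, g↔t, a↔z, v↔e, o↔l.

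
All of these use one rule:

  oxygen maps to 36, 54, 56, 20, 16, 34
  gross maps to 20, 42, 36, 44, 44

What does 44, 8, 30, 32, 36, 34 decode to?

salmon

o(#15)→36 and x(#24)→54: differences scale by 2, so n = 2·pos + 6. With a=1..z=26, the number is 2·pos + 6.
Undoing it on 44, 8, 30, 32, 36, 34: 44→(44−6)÷2=19=s, 8→(8−6)÷2=1=a, 30→(30−6)÷2=12=l, 32→(32−6)÷2=13=m, 36→(36−6)÷2=15=o, 34→(34−6)÷2=14=n.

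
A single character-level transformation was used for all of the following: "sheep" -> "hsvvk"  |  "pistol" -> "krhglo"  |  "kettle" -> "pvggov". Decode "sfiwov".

hurdle

Letters are reflected about the middle of the alphabet (position → 25−position): Atbash.
Decoding sfiwov: s↔h, f↔u, i↔r, w↔d, o↔l, v↔e.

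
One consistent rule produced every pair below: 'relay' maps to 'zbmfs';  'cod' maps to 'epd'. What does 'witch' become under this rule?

The output letters match the input read backwards, each shifted +1: relay reversed is yaler. Two steps: reverse the string, then apply a Caesar shift of +1.
Applying it to witch: reverse → hctiw; then shift: h+1=i, c+1=d, t+1=u, i+1=j, w+1=x.

idujx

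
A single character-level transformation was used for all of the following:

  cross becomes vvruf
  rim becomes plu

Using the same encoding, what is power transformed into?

The output letters match the input read backwards, each shifted +3: cross reversed is ssorc. Read the word backwards and shift each letter +3.
Applying it to power: reverse → rewop; then shift: r+3=u, e+3=h, w+3=z, o+3=r, p+3=s.

uhzrs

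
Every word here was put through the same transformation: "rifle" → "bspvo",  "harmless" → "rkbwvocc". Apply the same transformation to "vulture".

fevdebo

Compare letters: r→b is +10, i→s is +10, f→p is +10 — a constant shift. Each letter is shifted forward by 10 in the alphabet (a Caesar shift of +10).
Applying it to vulture: v+10=f, u+10=e, l+10=v, t+10=d, u+10=e, r+10=b, e+10=o.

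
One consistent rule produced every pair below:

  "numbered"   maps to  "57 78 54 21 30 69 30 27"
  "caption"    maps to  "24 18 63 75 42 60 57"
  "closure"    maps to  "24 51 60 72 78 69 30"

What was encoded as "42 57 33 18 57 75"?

infant

With a=1..z=26, the number is 3·pos + 15.
Reversing it on 42 57 33 18 57 75: 42→(42−15)÷3=9=i, 57→(57−15)÷3=14=n, 33→(33−15)÷3=6=f, 18→(18−15)÷3=1=a, 57→(57−15)÷3=14=n, 75→(75−15)÷3=20=t.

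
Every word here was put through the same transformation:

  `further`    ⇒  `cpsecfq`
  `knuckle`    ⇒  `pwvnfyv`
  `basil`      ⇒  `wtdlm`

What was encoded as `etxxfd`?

summit

The output letters match the input read backwards, each shifted +11: further reversed is rehtruf. Read the word backwards and shift each letter +11.
Undoing it on etxxfd: shift back: e−11=t, t−11=i, x−11=m, x−11=m, f−11=u, d−11=s → timmus; then reverse → summit.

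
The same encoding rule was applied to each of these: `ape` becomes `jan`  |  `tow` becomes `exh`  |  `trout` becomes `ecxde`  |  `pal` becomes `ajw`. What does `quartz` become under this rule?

bdjcek

The rule splits by letter class: vowels +9, consonants +11.
On quartz: q(cons)+11=b, u(vowel)+9=d, a(vowel)+9=j, r(cons)+11=c, t(cons)+11=e, z(cons)+11=k.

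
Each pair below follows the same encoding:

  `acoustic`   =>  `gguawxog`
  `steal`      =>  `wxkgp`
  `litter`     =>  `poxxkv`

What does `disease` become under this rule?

howkgwk

The shift depends on letter class: consonant c→g is +4, but vowel a→g is +6. Two shifts are in play — +6 for a/e/i/o/u, +4 for every other letter.
Applying it to disease: d(cons)+4=h, i(vowel)+6=o, s(cons)+4=w, e(vowel)+6=k, a(vowel)+6=g, s(cons)+4=w, e(vowel)+6=k.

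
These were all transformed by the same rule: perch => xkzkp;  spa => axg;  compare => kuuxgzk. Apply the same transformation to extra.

kfbzg

The shift depends on letter class: consonant p→x is +8, but vowel e→k is +6. The rule splits by letter class: vowels +6, consonants +8.
On extra: e(vowel)+6=k, x(cons)+8=f, t(cons)+8=b, r(cons)+8=z, a(vowel)+6=g.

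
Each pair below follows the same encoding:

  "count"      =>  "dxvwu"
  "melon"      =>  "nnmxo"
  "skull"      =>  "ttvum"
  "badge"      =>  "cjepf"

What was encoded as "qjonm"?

panel

Shifts by position in count: pos 0: c→d (+1), pos 1: o→x (+9), pos 2: u→v (+1), pos 3: n→w (+9) — repeating every 2. The shifts repeat in a cycle of length 2: positions 0,1,… shift by +1, +9, then the pattern repeats.
Reversing it on qjonm: q−1=p, j−9=a, o−1=n, n−9=e, m−1=l.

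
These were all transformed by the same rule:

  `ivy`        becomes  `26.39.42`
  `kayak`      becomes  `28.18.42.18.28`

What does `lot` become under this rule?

i is letter #9 and maps to 26: an offset of 17. Each letter is replaced by its alphabet position (a=1..z=26) + 17.
For lot: l=12→29, o=15→32, t=20→37.

29.32.37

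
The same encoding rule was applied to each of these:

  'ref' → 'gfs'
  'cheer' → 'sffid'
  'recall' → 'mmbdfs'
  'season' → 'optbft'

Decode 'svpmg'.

flour

The output letters match the input read backwards, each shifted +1: ref reversed is fer. Read the word backwards and shift each letter +1.
Reversing it on svpmg: shift back: s−1=r, v−1=u, p−1=o, m−1=l, g−1=f → ruolf; then reverse → flour.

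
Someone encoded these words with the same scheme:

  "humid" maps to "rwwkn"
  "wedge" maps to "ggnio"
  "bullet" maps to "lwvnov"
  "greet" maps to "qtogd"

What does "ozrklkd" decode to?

It's a Vigenère-style cipher with numeric key [10,2]: position i shifts by key[i mod 2].
Undoing it on ozrklkd: o−10=e, z−2=x, r−10=h, k−2=i, l−10=b, k−2=i, d−10=t.

exhibit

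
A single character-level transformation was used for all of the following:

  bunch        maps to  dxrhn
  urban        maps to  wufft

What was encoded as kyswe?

ivory

Letter i (0-indexed) is shifted by i+2, so successive shifts are 2, 3, 4, ….
Reversing it on kyswe: k−2=i, y−3=v, s−4=o, w−5=r, e−6=y.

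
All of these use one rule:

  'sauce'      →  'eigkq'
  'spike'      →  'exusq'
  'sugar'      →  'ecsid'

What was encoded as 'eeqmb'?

Shifts by position in sauce: pos 0: s→e (+12), pos 1: a→i (+8), pos 2: u→g (+12), pos 3: c→k (+8) — repeating every 2. It's a Vigenère-style cipher with numeric key [12,8]: position i shifts by key[i mod 2].
Reversing it on eeqmb: e−12=s, e−8=w, q−12=e, m−8=e, b−12=p.

sweep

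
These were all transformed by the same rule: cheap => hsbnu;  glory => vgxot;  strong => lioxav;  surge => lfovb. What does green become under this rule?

vobba

c(2)→h(7) and h(7)→s(18) fit y≡23x+13 (mod 26); the inverse of 23 mod 26 is 17. This is an affine cipher: with a=0,…,z=25, each position x becomes (23x+13) mod 26.
Applying it to green: g(6)→23·6+13≡21=v; r(17)→23·17+13≡14=o; e(4)→23·4+13≡1=b; e(4)→23·4+13≡1=b; n(13)→23·13+13≡0=a (all mod 26).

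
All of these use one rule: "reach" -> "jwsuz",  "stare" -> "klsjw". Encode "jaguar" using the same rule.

Compare letters: r→j is +18, e→w is +18, a→s is +18 — a constant shift. Every letter moves 18 places later in the alphabet, wrapping around z→a.
For jaguar: j+18=b, a+18=s, g+18=y, u+18=m, a+18=s, r+18=j.

bsymsj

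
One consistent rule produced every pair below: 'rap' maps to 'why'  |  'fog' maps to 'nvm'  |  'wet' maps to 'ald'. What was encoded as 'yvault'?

mentor

The output letters match the input read backwards, each shifted +7: rap reversed is par. Two steps: reverse the string, then apply a Caesar shift of +7.
Reversing it on yvault: shift back: y−7=r, v−7=o, a−7=t, u−7=n, l−7=e, t−7=m → rotnem; then reverse → mentor.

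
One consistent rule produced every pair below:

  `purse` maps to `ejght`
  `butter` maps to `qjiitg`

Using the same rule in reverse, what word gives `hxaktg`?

silver

Compare letters: p→e is +15, u→j is +15, r→g is +15 — a constant shift. It's a constant shift of +15 (ROT15).
Undoing it on hxaktg: h−15=s, x−15=i, a−15=l, k−15=v, t−15=e, g−15=r.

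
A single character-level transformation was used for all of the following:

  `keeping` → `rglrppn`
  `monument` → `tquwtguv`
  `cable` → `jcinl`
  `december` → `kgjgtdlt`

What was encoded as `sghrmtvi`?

leapfrog

Shifts by position in keeping: pos 0: k→r (+7), pos 1: e→g (+2), pos 2: e→l (+7), pos 3: p→r (+2) — repeating every 2. The shifts repeat in a cycle of length 2: positions 0,1,… shift by +7, +2, then the pattern repeats.
Reversing it on sghrmtvi: s−7=l, g−2=e, h−7=a, r−2=p, m−7=f, t−2=r, v−7=o, i−2=g.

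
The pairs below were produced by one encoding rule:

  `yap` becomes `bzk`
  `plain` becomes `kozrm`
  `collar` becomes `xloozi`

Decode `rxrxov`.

icicle

Each pair mirrors across the alphabet (y↔b, a↔z, p↔k): positions sum to 25. This is the alphabet-reversal cipher (Atbash): a becomes z, b becomes y, etc.
Undoing it on rxrxov: r↔i, x↔c, r↔i, x↔c, o↔l, v↔e.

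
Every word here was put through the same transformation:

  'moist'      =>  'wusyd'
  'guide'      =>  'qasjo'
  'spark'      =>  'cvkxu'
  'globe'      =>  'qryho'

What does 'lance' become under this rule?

vgxio

Shifts by position in moist: pos 0: m→w (+10), pos 1: o→u (+6), pos 2: i→s (+10), pos 3: s→y (+6) — repeating every 2. A repeating key of period 2 is used — shifts +10, +6 over and over.
Applying it to lance: l+10=v, a+6=g, n+10=x, c+6=i, e+10=o.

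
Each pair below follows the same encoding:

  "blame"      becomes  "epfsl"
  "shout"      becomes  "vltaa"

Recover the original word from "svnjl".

pride

Each letter shifts forward by (position + 3), i.e. 3, 4, 5, … — the shift grows by one for each successive letter.
Undoing it on svnjl: s−3=p, v−4=r, n−5=i, j−6=d, l−7=e.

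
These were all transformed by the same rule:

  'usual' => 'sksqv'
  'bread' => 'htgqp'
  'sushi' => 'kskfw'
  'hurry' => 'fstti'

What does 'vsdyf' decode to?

lunch

Each letter's alphabet position (a=0..z=25) is mapped through 17·x+16 mod 26 — an affine cipher.
Undoing it on vsdyf: v(21)→23·(21−16)≡11=l; s(18)→23·(18−16)≡20=u; d(3)→23·(3−16)≡13=n; y(24)→23·(24−16)≡2=c; f(5)→23·(5−16)≡7=h (all mod 26).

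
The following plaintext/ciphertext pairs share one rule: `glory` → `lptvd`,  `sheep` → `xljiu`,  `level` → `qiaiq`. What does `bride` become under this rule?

Shifts by position in glory: pos 0: g→l (+5), pos 1: l→p (+4), pos 2: o→t (+5), pos 3: r→v (+4) — repeating every 2. A repeating key of period 2 is used — shifts +5, +4 over and over.
For bride: b+5=g, r+4=v, i+5=n, d+4=h, e+5=j.

gvnhj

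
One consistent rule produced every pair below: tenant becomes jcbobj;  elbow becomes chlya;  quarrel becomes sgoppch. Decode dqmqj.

t(19)→j(9) and e(4)→c(2) fit y≡23x+14 (mod 26); the inverse of 23 mod 26 is 17. Each letter's alphabet position (a=0..z=25) is mapped through 23·x+14 mod 26 — an affine cipher.
Undoing it on dqmqj: d(3)→17·(3−14)≡21=v; q(16)→17·(16−14)≡8=i; m(12)→17·(12−14)≡18=s; q(16)→17·(16−14)≡8=i; j(9)→17·(9−14)≡19=t (all mod 26).

visit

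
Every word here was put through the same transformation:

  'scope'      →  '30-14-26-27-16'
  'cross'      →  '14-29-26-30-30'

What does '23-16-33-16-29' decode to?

lever

s is letter #19 and maps to 30: an offset of 11. The number is (letter's place in the alphabet, a=1) + 11.
Reversing it on 23-16-33-16-29: 23→(23−11)÷1=12=l, 16→(16−11)÷1=5=e, 33→(33−11)÷1=22=v, 16→(16−11)÷1=5=e, 29→(29−11)÷1=18=r.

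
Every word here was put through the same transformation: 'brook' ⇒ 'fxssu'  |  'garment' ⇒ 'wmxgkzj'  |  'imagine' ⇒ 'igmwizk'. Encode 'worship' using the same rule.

osxqpil

Each letter's alphabet position (a=0..z=25) is mapped through 19·x+12 mod 26 — an affine cipher.
On worship: w(22)→19·22+12≡14=o; o(14)→19·14+12≡18=s; r(17)→19·17+12≡23=x; s(18)→19·18+12≡16=q; h(7)→19·7+12≡15=p; i(8)→19·8+12≡8=i; p(15)→19·15+12≡11=l (all mod 26).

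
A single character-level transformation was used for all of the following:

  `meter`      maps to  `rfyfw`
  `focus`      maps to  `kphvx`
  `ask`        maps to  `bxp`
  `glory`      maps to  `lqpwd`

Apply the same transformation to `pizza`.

Two shifts are in play — +1 for a/e/i/o/u, +5 for every other letter.
On pizza: p(cons)+5=u, i(vowel)+1=j, z(cons)+5=e, z(cons)+5=e, a(vowel)+1=b.

ujeeb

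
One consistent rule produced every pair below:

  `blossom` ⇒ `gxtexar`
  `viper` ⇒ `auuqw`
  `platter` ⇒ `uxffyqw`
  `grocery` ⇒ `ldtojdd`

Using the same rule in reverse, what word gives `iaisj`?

Shifts by position in blossom: pos 0: b→g (+5), pos 1: l→x (+12), pos 2: o→t (+5), pos 3: s→e (+12) — repeating every 2. It's a Vigenère-style cipher with numeric key [5,12]: position i shifts by key[i mod 2].
Reversing it on iaisj: i−5=d, a−12=o, i−5=d, s−12=g, j−5=e.

dodge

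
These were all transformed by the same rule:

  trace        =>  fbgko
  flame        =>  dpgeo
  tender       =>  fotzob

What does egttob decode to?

t(19)→f(5) and r(17)→b(1) fit y≡15x+6 (mod 26); the inverse of 15 mod 26 is 7. This is an affine cipher: with a=0,…,z=25, each position x becomes (15x+6) mod 26.
Reversing it on egttob: e(4)→7·(4−6)≡12=m; g(6)→7·(6−6)≡0=a; t(19)→7·(19−6)≡13=n; t(19)→7·(19−6)≡13=n; o(14)→7·(14−6)≡4=e; b(1)→7·(1−6)≡17=r (all mod 26).

manner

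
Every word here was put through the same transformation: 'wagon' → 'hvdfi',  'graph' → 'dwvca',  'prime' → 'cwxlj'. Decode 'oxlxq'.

w(22)→h(7) and a(0)→v(21) fit y≡23x+21 (mod 26); the inverse of 23 mod 26 is 17. Each letter's alphabet position (a=0..z=25) is mapped through 23·x+21 mod 26 — an affine cipher.
Decoding oxlxq: o(14)→17·(14−21)≡11=l; x(23)→17·(23−21)≡8=i; l(11)→17·(11−21)≡12=m; x(23)→17·(23−21)≡8=i; q(16)→17·(16−21)≡19=t (all mod 26).

limit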